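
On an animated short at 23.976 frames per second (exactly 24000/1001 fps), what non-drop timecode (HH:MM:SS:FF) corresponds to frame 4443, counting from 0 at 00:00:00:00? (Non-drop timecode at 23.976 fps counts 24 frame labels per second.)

4443 ÷ 24 = 185 full seconds, remainder 3 frames.
185 s = 0 h 3 min 5 s.
Timecode: 00:03:05:03.

00:03:05:03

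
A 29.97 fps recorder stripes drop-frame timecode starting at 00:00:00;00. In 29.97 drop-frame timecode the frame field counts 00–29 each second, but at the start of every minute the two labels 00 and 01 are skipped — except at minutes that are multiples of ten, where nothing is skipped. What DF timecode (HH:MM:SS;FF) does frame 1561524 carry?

14:28:22;28

Each 10-minute DF block holds 10 × 60 × 30 − 9 × 2 = 17982 frames. 1561524 ÷ 17982 → 86 full blocks, remainder 15072.
Within the partial block the first minute is 1800 frames and each further minute 1798, so 8 further minute boundaries passed. Total skipped labels = 18 × 86 + 2 × 8 = 1564.
Non-drop label index = 1561524 + 1564 = 1563088; at 30 labels/s that is 14:28:22:28, i.e. DF 14:28:22;28.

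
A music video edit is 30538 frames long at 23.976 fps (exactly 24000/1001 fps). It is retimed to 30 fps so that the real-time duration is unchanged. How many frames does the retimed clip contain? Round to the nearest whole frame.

38211 frames

Frames at target rate = 30538 × (30) / (24000/1001) = 15284269/400 ≈ 38210.673.
Nearest whole frame: 38211.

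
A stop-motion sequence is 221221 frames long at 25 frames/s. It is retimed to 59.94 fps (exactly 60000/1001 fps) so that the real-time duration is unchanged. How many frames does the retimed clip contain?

530400 frames

Target frames = source frames × (target rate / source rate) = 221221 × (60000/1001)/(25) = 221221 × 2400/1001 = 530400.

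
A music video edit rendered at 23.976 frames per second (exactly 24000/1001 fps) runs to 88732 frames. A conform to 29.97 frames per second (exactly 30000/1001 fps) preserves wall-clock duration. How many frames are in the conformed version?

Target frames = source frames × (target rate / source rate) = 88732 × (30000/1001)/(24000/1001) = 88732 × 5/4 = 110915.

110915 frames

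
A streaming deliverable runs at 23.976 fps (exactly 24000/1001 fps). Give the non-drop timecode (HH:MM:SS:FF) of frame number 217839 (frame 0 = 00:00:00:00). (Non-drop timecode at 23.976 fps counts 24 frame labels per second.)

217839 ÷ 24 = 9076 full seconds, remainder 15 frames.
9076 s = 2 h 31 min 16 s.
Timecode: 02:31:16:15.

02:31:16:15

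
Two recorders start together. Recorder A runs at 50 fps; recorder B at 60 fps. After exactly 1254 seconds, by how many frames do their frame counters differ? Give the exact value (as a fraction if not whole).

12540 frames

A emits 50 × 1254 = 62700 frames; B emits 60 × 1254 = 75240.
Difference = 12540 frames; B is ahead of A.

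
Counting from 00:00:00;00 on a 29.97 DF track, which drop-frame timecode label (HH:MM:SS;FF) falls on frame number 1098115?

10:10:40;13

Ten DF minutes hold 17982 frames, so frame 1098115 lies in block 61 (frames 1096902–1114883) with 1213 frames into that block.
The block's first minute is 1800 frames and the rest 1798 each; 1213 frames reaches minute 0, so 61 × 18 + 0 × 2 = 1098 labels have been skipped so far.
Adding those back, label number 1098115 + 1098 = 1099213 at 30 labels/s is 36640 s + 13 f = 10 h 10 min 40 s frame 13, i.e. 10:10:40;13.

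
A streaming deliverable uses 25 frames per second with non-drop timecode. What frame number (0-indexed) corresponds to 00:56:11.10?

Total seconds to the label: (0 × 3600 + 56 × 60 + 11) = 3371.
Frame index = 3371 × 25 + 10 = 84285.

84285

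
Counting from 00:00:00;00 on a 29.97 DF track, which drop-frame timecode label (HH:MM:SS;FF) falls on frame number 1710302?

15:51:07;04

Ten DF minutes hold 17982 frames, so frame 1710302 lies in block 95 (frames 1708290–1726271) with 2012 frames into that block.
The block's first minute is 1800 frames and the rest 1798 each; 2012 frames reaches minute 1, so 95 × 18 + 1 × 2 = 1712 labels have been skipped so far.
Adding those back, label number 1710302 + 1712 = 1712014 at 30 labels/s is 57067 s + 4 f = 15 h 51 min 7 s frame 4, i.e. 15:51:07;04.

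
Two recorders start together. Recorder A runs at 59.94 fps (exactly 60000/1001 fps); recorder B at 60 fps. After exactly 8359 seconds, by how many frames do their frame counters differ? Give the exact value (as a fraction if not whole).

38580/77 frames

A emits 60000/1001 × 8359 = 38580000/77 frames; B emits 60 × 8359 = 501540.
Difference = 38580/77 frames (≈ 501.0390); B is ahead of A.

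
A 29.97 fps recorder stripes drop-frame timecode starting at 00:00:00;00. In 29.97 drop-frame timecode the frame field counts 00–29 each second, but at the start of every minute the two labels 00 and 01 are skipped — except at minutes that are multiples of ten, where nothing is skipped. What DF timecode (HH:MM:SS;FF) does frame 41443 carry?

00:23:02;25

Each 10-minute DF block holds 10 × 60 × 30 − 9 × 2 = 17982 frames. 41443 ÷ 17982 → 2 full blocks, remainder 5479.
Within the partial block the first minute is 1800 frames and each further minute 1798, so 3 further minute boundaries passed. Total skipped labels = 18 × 2 + 2 × 3 = 42.
Non-drop label index = 41443 + 42 = 41485; at 30 labels/s that is 00:23:02:25, i.e. DF 00:23:02;25.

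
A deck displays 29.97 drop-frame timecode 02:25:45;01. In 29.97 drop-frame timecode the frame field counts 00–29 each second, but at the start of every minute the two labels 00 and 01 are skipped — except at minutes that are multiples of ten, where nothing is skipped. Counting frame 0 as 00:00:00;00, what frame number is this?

As if non-drop at 30 labels/s: (2 × 3600 + 25 × 60 + 45) × 30 + 1 = 262351.
Minute boundaries passed: 145; those not divisible by 10: 145 − 14 = 131; dropped labels = 2 × 131 = 262.
Actual frame index = 262351 − 262 = 262089.

262089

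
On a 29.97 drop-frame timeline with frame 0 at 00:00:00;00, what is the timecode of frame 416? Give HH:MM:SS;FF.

Each 10-minute DF block holds 10 × 60 × 30 − 9 × 2 = 17982 frames. 416 ÷ 17982 → 0 full blocks, remainder 416.
Within the partial block the first minute is 1800 frames and each further minute 1798, so 0 further minute boundaries passed. Total skipped labels = 18 × 0 + 2 × 0 = 0.
Non-drop label index = 416 + 0 = 416; at 30 labels/s that is 00:00:13:26, i.e. DF 00:00:13;26.

00:00:13;26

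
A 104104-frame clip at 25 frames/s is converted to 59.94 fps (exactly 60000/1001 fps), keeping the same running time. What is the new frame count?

249600 frames

Target frames = source frames × (target rate / source rate) = 104104 × (60000/1001)/(25) = 104104 × 2400/1001 = 249600.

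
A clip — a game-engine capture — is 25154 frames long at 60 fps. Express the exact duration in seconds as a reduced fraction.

12577/30 seconds

Running time = 25154 ÷ (60) = 25154 × 1/60 = 12577/30 s.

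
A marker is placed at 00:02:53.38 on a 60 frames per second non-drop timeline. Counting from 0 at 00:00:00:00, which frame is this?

Total seconds to the label: (0 × 3600 + 2 × 60 + 53) = 173.
Frame index = 173 × 60 + 38 = 10418.

10418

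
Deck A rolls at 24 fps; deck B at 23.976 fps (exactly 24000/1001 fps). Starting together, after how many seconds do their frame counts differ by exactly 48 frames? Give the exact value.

2002 seconds

The gap grows by |24000/1001 − 24| = 24/1001 frames per second.
Time for a 48-frame gap: 48 ÷ (24/1001) = 2002 s.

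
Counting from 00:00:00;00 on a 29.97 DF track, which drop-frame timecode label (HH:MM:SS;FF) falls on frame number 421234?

Each 10-minute DF block holds 10 × 60 × 30 − 9 × 2 = 17982 frames. 421234 ÷ 17982 → 23 full blocks, remainder 7648.
Within the partial block the first minute is 1800 frames and each further minute 1798, so 4 further minute boundaries passed. Total skipped labels = 18 × 23 + 2 × 4 = 422.
Non-drop label index = 421234 + 422 = 421656; at 30 labels/s that is 03:54:15:06, i.e. DF 03:54:15;06.

03:54:15;06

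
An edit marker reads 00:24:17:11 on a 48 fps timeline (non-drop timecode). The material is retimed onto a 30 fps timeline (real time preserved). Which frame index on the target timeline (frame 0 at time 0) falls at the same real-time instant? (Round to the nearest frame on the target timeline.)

Source frame index: (0×3600 + 24×60 + 17) × 48 + 11 = 69947.
Real time: 69947 / (48) = 69947/48 s.
Target frame: (69947/48) × (30) = 349735/8 ≈ 43716.875 → 43717.

frame 43717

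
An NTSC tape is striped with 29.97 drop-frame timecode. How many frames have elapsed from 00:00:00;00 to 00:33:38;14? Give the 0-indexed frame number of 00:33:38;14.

As if non-drop at 30 labels/s: (0 × 3600 + 33 × 60 + 38) × 30 + 14 = 60554.
Minute boundaries passed: 33; those not divisible by 10: 33 − 3 = 30; dropped labels = 2 × 30 = 60.
Actual frame index = 60554 − 60 = 60494.

60494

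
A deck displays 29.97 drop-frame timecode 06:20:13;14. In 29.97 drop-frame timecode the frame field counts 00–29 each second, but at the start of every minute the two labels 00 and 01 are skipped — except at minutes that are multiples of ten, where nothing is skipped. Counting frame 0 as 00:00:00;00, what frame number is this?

Complete 10-minute blocks: 38, each 17982 frames → 683316.
Remaining 0 whole minutes in the current block: 0 frames.
Within the current minute: 13 × 30 + 14 = 404. Total = 683316 + 0 + 404 = 683720.

683720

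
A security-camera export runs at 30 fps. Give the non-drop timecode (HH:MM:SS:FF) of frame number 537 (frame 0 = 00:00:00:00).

00:00:17:27

537 ÷ 30 = 17 full seconds, remainder 27 frames.
17 s = 0 h 0 min 17 s.
Timecode: 00:00:17:27.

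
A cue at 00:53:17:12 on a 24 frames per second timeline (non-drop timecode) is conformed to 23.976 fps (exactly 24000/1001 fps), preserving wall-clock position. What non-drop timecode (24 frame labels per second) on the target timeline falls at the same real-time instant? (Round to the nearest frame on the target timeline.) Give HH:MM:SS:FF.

00:53:14:07

Source frame index: (0×3600 + 53×60 + 17) × 24 + 12 = 76740.
Real time: 76740 / (24) = 6395/2 s.
Target frame: (6395/2) × (24000/1001) = 76740000/1001 ≈ 76663.337 → 76663.
At 24 labels/s: frame 76663 → 00:53:14:07.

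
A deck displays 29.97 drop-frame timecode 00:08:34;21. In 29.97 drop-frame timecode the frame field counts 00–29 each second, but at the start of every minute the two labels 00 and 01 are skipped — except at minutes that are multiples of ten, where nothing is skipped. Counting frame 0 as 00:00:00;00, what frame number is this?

15425

Complete 10-minute blocks: 0, each 17982 frames → 0.
Remaining 8 whole minutes in the current block: 1800 + 7 × 1798 = 14386 frames.
Within the current minute: 34 × 30 + 21 − 2 = 1039 (labels ;00/;01 skipped at this minute). Total = 0 + 14386 + 1039 = 15425.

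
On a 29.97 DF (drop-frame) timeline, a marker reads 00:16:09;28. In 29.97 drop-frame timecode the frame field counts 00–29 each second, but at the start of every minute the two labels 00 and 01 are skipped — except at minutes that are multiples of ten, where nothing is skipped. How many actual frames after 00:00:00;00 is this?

29068

Complete 10-minute blocks: 1, each 17982 frames → 17982.
Remaining 6 whole minutes in the current block: 1800 + 5 × 1798 = 10790 frames.
Within the current minute: 9 × 30 + 28 − 2 = 296 (labels ;00/;01 skipped at this minute). Total = 17982 + 10790 + 296 = 29068.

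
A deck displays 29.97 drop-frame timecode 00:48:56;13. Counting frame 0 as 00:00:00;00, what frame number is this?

Complete 10-minute blocks: 4, each 17982 frames → 71928.
Remaining 8 whole minutes in the current block: 1800 + 7 × 1798 = 14386 frames.
Within the current minute: 56 × 30 + 13 − 2 = 1691 (labels ;00/;01 skipped at this minute). Total = 71928 + 14386 + 1691 = 88005.

88005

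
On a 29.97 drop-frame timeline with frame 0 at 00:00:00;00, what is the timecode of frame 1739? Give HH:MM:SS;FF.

00:00:57;29

Ten DF minutes hold 17982 frames, so frame 1739 lies in block 0 (frames 0–17981) with 1739 frames into that block.
The block's first minute is 1800 frames and the rest 1798 each; 1739 frames reaches minute 0, so 0 × 18 + 0 × 2 = 0 labels have been skipped so far.
Adding those back, label number 1739 + 0 = 1739 at 30 labels/s is 57 s + 29 f = 0 h 0 min 57 s frame 29, i.e. 00:00:57;29.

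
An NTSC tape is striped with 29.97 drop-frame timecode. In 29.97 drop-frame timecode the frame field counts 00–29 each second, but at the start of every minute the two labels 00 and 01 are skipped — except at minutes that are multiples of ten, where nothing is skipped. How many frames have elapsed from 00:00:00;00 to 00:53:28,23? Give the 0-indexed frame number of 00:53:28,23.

As if non-drop at 30 labels/s: (0 × 3600 + 53 × 60 + 28) × 30 + 23 = 96263.
Minute boundaries passed: 53; those not divisible by 10: 53 − 5 = 48; dropped labels = 2 × 48 = 96.
Actual frame index = 96263 − 96 = 96167.

96167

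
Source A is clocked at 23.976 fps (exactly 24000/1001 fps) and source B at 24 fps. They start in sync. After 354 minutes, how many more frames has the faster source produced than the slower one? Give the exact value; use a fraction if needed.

509760/1001 frames

354 min = 21240 s.
A emits 24000/1001 × 21240 = 509760000/1001 frames; B emits 24 × 21240 = 509760.
Difference = 509760/1001 frames (≈ 509.2507); B is ahead of A.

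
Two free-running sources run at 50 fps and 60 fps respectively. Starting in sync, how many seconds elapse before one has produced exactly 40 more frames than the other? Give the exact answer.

The gap grows by |60 − 50| = 10 frames per second.
Time for a 40-frame gap: 40 ÷ (10) = 4 s.

4 seconds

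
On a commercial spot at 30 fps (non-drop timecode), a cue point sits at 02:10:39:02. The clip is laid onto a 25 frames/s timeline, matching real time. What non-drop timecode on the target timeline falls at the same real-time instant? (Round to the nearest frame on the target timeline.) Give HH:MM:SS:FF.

Source frame index: (2×3600 + 10×60 + 39) × 30 + 2 = 235172.
Real time: 235172 / (30) = 117586/15 s.
Target frame: (117586/15) × (25) = 587930/3 ≈ 195976.667 → 195977.
At 25 labels/s: frame 195977 → 02:10:39:02.

02:10:39:02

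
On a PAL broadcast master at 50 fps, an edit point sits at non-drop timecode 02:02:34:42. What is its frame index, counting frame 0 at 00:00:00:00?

Total seconds to the label: (2 × 3600 + 2 × 60 + 34) = 7354.
Frame index = 7354 × 50 + 42 = 367742.

367742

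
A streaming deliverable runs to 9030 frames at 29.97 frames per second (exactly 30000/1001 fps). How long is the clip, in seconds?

301.301 seconds

Running time = 9030 / (30000/1001) = 301.301 s.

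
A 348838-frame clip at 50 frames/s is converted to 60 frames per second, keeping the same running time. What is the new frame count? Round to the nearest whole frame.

418606 frames

Frames at target rate = 348838 × (60) / (50) = 2093028/5 ≈ 418605.600.
Nearest whole frame: 418606.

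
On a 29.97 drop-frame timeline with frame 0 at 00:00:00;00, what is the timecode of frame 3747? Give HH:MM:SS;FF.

Each 10-minute DF block holds 10 × 60 × 30 − 9 × 2 = 17982 frames. 3747 ÷ 17982 → 0 full blocks, remainder 3747.
Within the partial block the first minute is 1800 frames and each further minute 1798, so 2 further minute boundaries passed. Total skipped labels = 18 × 0 + 2 × 2 = 4.
Non-drop label index = 3747 + 4 = 3751; at 30 labels/s that is 00:02:05:01, i.e. DF 00:02:05;01.

00:02:05;01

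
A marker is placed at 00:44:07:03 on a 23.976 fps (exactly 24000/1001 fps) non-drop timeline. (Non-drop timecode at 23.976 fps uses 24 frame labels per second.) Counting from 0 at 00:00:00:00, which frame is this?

63531

Total seconds to the label: (0 × 3600 + 44 × 60 + 7) = 2647.
Frame index = 2647 × 24 + 3 = 63531.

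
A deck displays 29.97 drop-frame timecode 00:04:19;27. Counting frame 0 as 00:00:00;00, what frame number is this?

As if non-drop at 30 labels/s: (0 × 3600 + 4 × 60 + 19) × 30 + 27 = 7797.
Minute boundaries passed: 4; those not divisible by 10: 4 − 0 = 4; dropped labels = 2 × 4 = 8.
Actual frame index = 7797 − 8 = 7789.

7789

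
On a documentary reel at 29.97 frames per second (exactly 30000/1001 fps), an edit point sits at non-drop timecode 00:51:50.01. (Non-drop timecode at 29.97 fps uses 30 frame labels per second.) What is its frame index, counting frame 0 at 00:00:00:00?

Total seconds to the label: (0 × 3600 + 51 × 60 + 50) = 3110.
Frame index = 3110 × 30 + 1 = 93301.

93301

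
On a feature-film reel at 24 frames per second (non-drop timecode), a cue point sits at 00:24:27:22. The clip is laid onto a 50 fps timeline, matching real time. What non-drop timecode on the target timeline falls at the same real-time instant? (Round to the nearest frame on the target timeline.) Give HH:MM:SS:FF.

00:24:27:46

Source frame index: (0×3600 + 24×60 + 27) × 24 + 22 = 35230.
Real time: 35230 / (24) = 17615/12 s.
Target frame: (17615/12) × (50) = 440375/6 ≈ 73395.833 → 73396.
At 50 labels/s: frame 73396 → 00:24:27:46.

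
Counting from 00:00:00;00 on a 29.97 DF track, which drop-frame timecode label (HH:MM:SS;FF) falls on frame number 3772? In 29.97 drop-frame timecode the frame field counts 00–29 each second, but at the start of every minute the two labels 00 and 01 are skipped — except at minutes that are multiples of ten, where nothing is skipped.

00:02:05;26

Each 10-minute DF block holds 10 × 60 × 30 − 9 × 2 = 17982 frames. 3772 ÷ 17982 → 0 full blocks, remainder 3772.
Within the partial block the first minute is 1800 frames and each further minute 1798, so 2 further minute boundaries passed. Total skipped labels = 18 × 0 + 2 × 2 = 4.
Non-drop label index = 3772 + 4 = 3776; at 30 labels/s that is 00:02:05:26, i.e. DF 00:02:05;26.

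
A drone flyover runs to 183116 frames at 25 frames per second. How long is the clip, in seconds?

Running time = 183116 / (25) = 7324.64 s.

7324.64 seconds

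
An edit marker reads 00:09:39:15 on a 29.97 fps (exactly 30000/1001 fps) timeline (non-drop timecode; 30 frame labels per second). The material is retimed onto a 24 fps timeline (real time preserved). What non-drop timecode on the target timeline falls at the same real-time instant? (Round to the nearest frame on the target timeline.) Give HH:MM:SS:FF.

Source frame index: (0×3600 + 9×60 + 39) × 30 + 15 = 17385.
Real time: 17385 / (30000/1001) = 1160159/2000 s.
Target frame: (1160159/2000) × (24) = 3480477/250 ≈ 13921.908 → 13922.
At 24 labels/s: frame 13922 → 00:09:40:02.

00:09:40:02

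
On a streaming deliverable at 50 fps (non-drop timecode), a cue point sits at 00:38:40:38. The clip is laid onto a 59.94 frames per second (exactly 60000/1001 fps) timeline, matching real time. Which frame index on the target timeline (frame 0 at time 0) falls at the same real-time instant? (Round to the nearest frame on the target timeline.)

Source frame index: (0×3600 + 38×60 + 40) × 50 + 38 = 116038.
Real time: 116038 / (50) = 58019/25 s.
Target frame: (58019/25) × (60000/1001) = 10711200/77 ≈ 139106.494 → 139106.

frame 139106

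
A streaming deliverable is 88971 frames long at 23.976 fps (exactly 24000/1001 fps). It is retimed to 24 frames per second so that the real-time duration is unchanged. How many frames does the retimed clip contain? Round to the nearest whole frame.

Frames at target rate = 88971 × (24) / (24000/1001) = 89059971/1000 ≈ 89059.971.
Nearest whole frame: 89060.

89060 frames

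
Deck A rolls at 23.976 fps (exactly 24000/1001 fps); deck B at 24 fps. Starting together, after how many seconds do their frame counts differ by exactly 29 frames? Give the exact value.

The gap grows by |24 − 24000/1001| = 24/1001 frames per second.
Time for a 29-frame gap: 29 ÷ (24/1001) = 29029/24 s.

29029/24 seconds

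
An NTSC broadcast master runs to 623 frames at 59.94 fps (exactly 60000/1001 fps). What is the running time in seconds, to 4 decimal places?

10.3937 seconds

Running time = 623 × 1001/60000 = 623623/60000 s ≈ 10.3937 s.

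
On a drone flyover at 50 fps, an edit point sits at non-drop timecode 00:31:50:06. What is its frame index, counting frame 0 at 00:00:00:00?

95506

Total seconds to the label: (0 × 3600 + 31 × 60 + 50) = 1910.
Frame index = 1910 × 50 + 6 = 95506.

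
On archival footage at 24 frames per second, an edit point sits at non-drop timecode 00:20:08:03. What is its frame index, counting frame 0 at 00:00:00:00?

frame 28995

Total seconds to the label: (0 × 3600 + 20 × 60 + 8) = 1208.
Frame index = 1208 × 24 + 3 = 28995.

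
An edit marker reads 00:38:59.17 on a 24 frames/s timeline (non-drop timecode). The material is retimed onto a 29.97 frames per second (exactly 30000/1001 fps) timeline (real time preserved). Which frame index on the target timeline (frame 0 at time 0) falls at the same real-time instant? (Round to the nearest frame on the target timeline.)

frame 70121

Source frame index: (0×3600 + 38×60 + 59) × 24 + 17 = 56153.
Real time: 56153 / (24) = 56153/24 s.
Target frame: (56153/24) × (30000/1001) = 70191250/1001 ≈ 70121.129 → 70121.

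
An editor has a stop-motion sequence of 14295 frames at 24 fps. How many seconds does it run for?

Running time = 14295 / (24) = 595.625 s.

595.625 seconds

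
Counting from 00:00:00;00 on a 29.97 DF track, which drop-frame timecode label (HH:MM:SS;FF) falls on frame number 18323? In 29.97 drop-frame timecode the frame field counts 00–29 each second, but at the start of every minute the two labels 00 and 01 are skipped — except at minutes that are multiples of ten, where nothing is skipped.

00:10:11;11

Each 10-minute DF block holds 10 × 60 × 30 − 9 × 2 = 17982 frames. 18323 ÷ 17982 → 1 full block, remainder 341.
Within the partial block the first minute is 1800 frames and each further minute 1798, so 0 further minute boundaries passed. Total skipped labels = 18 × 1 + 2 × 0 = 18.
Non-drop label index = 18323 + 18 = 18341; at 30 labels/s that is 00:10:11:11, i.e. DF 00:10:11;11.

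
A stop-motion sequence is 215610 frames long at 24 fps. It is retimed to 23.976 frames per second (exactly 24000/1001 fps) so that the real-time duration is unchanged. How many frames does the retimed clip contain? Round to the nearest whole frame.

Frames at target rate = 215610 × (24000/1001) / (24) = 215610000/1001 ≈ 215394.605.
Nearest whole frame: 215395.

215395 frames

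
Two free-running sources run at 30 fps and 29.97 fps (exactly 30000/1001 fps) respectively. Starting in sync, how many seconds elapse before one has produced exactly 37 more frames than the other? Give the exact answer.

37037/30 seconds

The gap grows by |30000/1001 − 30| = 30/1001 frames per second.
Time for a 37-frame gap: 37 ÷ (30/1001) = 37037/30 s.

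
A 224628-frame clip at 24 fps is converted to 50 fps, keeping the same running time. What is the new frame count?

467975 frames

Target frames = source frames × (target rate / source rate) = 224628 × (50)/(24) = 224628 × 25/12 = 467975.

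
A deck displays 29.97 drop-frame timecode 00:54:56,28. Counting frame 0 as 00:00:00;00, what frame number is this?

Complete 10-minute blocks: 5, each 17982 frames → 89910.
Remaining 4 whole minutes in the current block: 1800 + 3 × 1798 = 7194 frames.
Within the current minute: 56 × 30 + 28 − 2 = 1706 (labels ;00/;01 skipped at this minute). Total = 89910 + 7194 + 1706 = 98810.

98810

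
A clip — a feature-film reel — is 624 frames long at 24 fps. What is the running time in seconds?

Running time = 624 / (24) = 26 s.

26 seconds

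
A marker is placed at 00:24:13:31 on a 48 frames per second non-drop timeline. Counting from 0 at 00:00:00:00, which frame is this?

69775

Total seconds to the label: (0 × 3600 + 24 × 60 + 13) = 1453.
Frame index = 1453 × 48 + 31 = 69775.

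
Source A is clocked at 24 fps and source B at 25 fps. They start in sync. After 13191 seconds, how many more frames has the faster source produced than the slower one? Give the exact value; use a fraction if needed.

A emits 24 × 13191 = 316584 frames; B emits 25 × 13191 = 329775.
Difference = 13191 frames; B is ahead of A.

13191 frames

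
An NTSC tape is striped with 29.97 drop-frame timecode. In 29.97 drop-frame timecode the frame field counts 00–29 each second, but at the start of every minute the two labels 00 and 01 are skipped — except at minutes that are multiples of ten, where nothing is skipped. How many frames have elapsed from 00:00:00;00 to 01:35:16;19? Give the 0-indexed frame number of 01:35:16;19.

171327

As if non-drop at 30 labels/s: (1 × 3600 + 35 × 60 + 16) × 30 + 19 = 171499.
Minute boundaries passed: 95; those not divisible by 10: 95 − 9 = 86; dropped labels = 2 × 86 = 172.
Actual frame index = 171499 − 172 = 171327.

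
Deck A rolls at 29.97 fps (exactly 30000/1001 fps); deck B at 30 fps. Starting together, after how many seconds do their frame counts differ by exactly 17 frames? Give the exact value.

The gap grows by |30 − 30000/1001| = 30/1001 frames per second.
Time for a 17-frame gap: 17 ÷ (30/1001) = 17017/30 s.

17017/30 seconds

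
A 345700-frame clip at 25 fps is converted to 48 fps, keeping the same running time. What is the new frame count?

663744 frames

Target frames = source frames × (target rate / source rate) = 345700 × (48)/(25) = 345700 × 48/25 = 663744.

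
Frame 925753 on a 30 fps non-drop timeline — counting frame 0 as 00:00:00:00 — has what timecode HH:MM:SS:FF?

925753 ÷ 30 = 30858 full seconds, remainder 13 frames.
30858 s = 8 h 34 min 18 s.
Timecode: 08:34:18:13.

08:34:18:13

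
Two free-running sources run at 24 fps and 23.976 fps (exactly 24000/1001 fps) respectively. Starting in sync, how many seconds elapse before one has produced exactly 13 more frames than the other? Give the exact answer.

13013/24 seconds

The gap grows by |24000/1001 − 24| = 24/1001 frames per second.
Time for a 13-frame gap: 13 ÷ (24/1001) = 13013/24 s.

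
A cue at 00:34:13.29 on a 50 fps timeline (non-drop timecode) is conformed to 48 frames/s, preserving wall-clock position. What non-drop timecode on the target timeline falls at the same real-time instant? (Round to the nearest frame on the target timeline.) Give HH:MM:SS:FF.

00:34:13:28

Source frame index: (0×3600 + 34×60 + 13) × 50 + 29 = 102679.
Real time: 102679 / (50) = 102679/50 s.
Target frame: (102679/50) × (48) = 2464296/25 ≈ 98571.840 → 98572.
At 48 labels/s: frame 98572 → 00:34:13:28.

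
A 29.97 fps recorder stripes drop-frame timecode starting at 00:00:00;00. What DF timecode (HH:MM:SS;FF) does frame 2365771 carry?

21:55:37;29

Ten DF minutes hold 17982 frames, so frame 2365771 lies in block 131 (frames 2355642–2373623) with 10129 frames into that block.
The block's first minute is 1800 frames and the rest 1798 each; 10129 frames reaches minute 5, so 131 × 18 + 5 × 2 = 2368 labels have been skipped so far.
Adding those back, label number 2365771 + 2368 = 2368139 at 30 labels/s is 78937 s + 29 f = 21 h 55 min 37 s frame 29, i.e. 21:55:37;29.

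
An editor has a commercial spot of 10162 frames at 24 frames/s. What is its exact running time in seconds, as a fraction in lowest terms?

Running time = 10162 ÷ (24) = 10162 × 1/24 = 5081/12 s.

5081/12 seconds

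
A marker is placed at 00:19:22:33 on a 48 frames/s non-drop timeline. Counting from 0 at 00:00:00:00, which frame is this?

frame 55809

Total seconds to the label: (0 × 3600 + 19 × 60 + 22) = 1162.
Frame index = 1162 × 48 + 33 = 55809.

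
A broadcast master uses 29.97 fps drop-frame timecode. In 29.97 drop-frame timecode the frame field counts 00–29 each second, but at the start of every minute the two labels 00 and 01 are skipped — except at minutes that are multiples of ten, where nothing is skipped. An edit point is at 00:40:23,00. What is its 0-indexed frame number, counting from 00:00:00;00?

72618

Complete 10-minute blocks: 4, each 17982 frames → 71928.
Remaining 0 whole minutes in the current block: 0 frames.
Within the current minute: 23 × 30 + 0 = 690. Total = 71928 + 0 + 690 = 72618.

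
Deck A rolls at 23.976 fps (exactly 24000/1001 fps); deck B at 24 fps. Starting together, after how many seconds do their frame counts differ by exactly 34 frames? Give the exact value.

17017/12 seconds

The gap grows by |24 − 24000/1001| = 24/1001 frames per second.
Time for a 34-frame gap: 34 ÷ (24/1001) = 17017/12 s.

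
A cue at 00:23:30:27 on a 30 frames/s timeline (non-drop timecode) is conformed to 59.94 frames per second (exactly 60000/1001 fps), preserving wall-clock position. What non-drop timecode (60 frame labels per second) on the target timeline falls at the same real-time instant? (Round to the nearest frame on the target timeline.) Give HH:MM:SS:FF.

00:23:29:29

Source frame index: (0×3600 + 23×60 + 30) × 30 + 27 = 42327.
Real time: 42327 / (30) = 14109/10 s.
Target frame: (14109/10) × (60000/1001) = 84654000/1001 ≈ 84569.431 → 84569.
At 60 labels/s: frame 84569 → 00:23:29:29.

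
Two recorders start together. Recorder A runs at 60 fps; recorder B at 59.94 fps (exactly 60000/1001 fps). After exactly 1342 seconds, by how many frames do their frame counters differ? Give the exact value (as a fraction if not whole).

A emits 60 × 1342 = 80520 frames; B emits 60000/1001 × 1342 = 7320000/91.
Difference = 7320/91 frames (≈ 80.4396); B is behind A.

7320/91 frames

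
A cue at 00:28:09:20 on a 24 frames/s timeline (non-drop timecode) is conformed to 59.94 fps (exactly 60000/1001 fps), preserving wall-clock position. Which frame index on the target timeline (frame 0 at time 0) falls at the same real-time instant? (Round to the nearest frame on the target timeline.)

frame 101289

Source frame index: (0×3600 + 28×60 + 9) × 24 + 20 = 40556.
Real time: 40556 / (24) = 10139/6 s.
Target frame: (10139/6) × (60000/1001) = 101390000/1001 ≈ 101288.711 → 101289.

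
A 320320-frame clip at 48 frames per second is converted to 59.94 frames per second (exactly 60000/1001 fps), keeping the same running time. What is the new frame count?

Target frames = source frames × (target rate / source rate) = 320320 × (60000/1001)/(48) = 320320 × 1250/1001 = 400000.

400000 frames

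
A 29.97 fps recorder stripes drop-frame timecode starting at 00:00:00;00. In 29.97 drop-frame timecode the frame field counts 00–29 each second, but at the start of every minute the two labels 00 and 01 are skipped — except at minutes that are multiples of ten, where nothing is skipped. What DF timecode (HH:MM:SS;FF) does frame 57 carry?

00:00:01;27

Ten DF minutes hold 17982 frames, so frame 57 lies in block 0 (frames 0–17981) with 57 frames into that block.
The block's first minute is 1800 frames and the rest 1798 each; 57 frames reaches minute 0, so 0 × 18 + 0 × 2 = 0 labels have been skipped so far.
Adding those back, label number 57 + 0 = 57 at 30 labels/s is 1 s + 27 f = 0 h 0 min 1 s frame 27, i.e. 00:00:01;27.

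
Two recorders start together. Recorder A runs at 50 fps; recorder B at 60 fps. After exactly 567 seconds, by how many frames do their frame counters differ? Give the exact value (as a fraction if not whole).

5670 frames

A emits 50 × 567 = 28350 frames; B emits 60 × 567 = 34020.
Difference = 5670 frames; B is ahead of A.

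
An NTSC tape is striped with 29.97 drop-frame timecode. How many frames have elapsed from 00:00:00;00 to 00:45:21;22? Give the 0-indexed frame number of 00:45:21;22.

81570

Complete 10-minute blocks: 4, each 17982 frames → 71928.
Remaining 5 whole minutes in the current block: 1800 + 4 × 1798 = 8992 frames.
Within the current minute: 21 × 30 + 22 − 2 = 650 (labels ;00/;01 skipped at this minute). Total = 71928 + 8992 + 650 = 81570.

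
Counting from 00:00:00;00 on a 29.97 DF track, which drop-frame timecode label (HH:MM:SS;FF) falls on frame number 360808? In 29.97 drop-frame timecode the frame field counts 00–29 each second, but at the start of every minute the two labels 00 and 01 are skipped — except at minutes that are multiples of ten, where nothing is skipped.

Ten DF minutes hold 17982 frames, so frame 360808 lies in block 20 (frames 359640–377621) with 1168 frames into that block.
The block's first minute is 1800 frames and the rest 1798 each; 1168 frames reaches minute 0, so 20 × 18 + 0 × 2 = 360 labels have been skipped so far.
Adding those back, label number 360808 + 360 = 361168 at 30 labels/s is 12038 s + 28 f = 3 h 20 min 38 s frame 28, i.e. 03:20:38;28.

03:20:38;28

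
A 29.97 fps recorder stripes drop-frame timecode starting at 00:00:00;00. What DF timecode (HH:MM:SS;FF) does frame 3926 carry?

00:02:11;00

Ten DF minutes hold 17982 frames, so frame 3926 lies in block 0 (frames 0–17981) with 3926 frames into that block.
The block's first minute is 1800 frames and the rest 1798 each; 3926 frames reaches minute 2, so 0 × 18 + 2 × 2 = 4 labels have been skipped so far.
Adding those back, label number 3926 + 4 = 3930 at 30 labels/s is 131 s + 0 f = 0 h 2 min 11 s frame 0, i.e. 00:02:11;00.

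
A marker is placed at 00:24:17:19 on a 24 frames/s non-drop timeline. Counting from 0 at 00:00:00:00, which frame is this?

Total seconds to the label: (0 × 3600 + 24 × 60 + 17) = 1457.
Frame index = 1457 × 24 + 19 = 34987.

34987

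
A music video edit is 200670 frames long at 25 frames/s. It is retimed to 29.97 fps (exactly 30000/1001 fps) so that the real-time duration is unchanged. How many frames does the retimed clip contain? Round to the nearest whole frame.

Frames at target rate = 200670 × (30000/1001) / (25) = 240804000/1001 ≈ 240563.437.
Nearest whole frame: 240563.

240563 frames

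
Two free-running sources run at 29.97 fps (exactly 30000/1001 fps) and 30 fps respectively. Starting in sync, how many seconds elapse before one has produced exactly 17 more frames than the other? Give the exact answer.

The gap grows by |30 − 30000/1001| = 30/1001 frames per second.
Time for a 17-frame gap: 17 ÷ (30/1001) = 17017/30 s.

17017/30 seconds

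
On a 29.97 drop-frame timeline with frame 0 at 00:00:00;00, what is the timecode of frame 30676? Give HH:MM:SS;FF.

00:17:03;18

Ten DF minutes hold 17982 frames, so frame 30676 lies in block 1 (frames 17982–35963) with 12694 frames into that block.
The block's first minute is 1800 frames and the rest 1798 each; 12694 frames reaches minute 7, so 1 × 18 + 7 × 2 = 32 labels have been skipped so far.
Adding those back, label number 30676 + 32 = 30708 at 30 labels/s is 1023 s + 18 f = 0 h 17 min 3 s frame 18, i.e. 00:17:03;18.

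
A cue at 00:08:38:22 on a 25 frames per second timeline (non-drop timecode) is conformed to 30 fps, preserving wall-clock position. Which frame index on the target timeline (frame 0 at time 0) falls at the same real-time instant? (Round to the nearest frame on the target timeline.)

frame 15566

Source frame index: (0×3600 + 8×60 + 38) × 25 + 22 = 12972.
Real time: 12972 / (25) = 12972/25 s.
Target frame: (12972/25) × (30) = 77832/5 ≈ 15566.400 → 15566.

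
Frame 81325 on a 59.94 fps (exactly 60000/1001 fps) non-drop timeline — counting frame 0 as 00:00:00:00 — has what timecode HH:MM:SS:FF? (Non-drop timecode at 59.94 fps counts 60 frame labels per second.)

81325 ÷ 60 = 1355 full seconds, remainder 25 frames.
1355 s = 0 h 22 min 35 s.
Timecode: 00:22:35:25.

00:22:35:25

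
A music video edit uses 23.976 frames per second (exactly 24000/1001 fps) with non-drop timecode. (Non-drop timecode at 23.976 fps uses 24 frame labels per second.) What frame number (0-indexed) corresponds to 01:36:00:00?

138240

Total seconds to the label: (1 × 3600 + 36 × 60 + 0) = 5760.
Frame index = 5760 × 24 + 0 = 138240.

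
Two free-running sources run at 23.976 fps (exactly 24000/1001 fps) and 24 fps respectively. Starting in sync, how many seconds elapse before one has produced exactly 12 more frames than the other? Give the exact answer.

500.5 seconds

The gap grows by |24 − 24000/1001| = 24/1001 frames per second.
Time for a 12-frame gap: 12 ÷ (24/1001) = 500.5 s.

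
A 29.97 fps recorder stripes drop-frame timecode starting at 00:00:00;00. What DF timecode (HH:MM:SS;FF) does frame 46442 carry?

Ten DF minutes hold 17982 frames, so frame 46442 lies in block 2 (frames 35964–53945) with 10478 frames into that block.
The block's first minute is 1800 frames and the rest 1798 each; 10478 frames reaches minute 5, so 2 × 18 + 5 × 2 = 46 labels have been skipped so far.
Adding those back, label number 46442 + 46 = 46488 at 30 labels/s is 1549 s + 18 f = 0 h 25 min 49 s frame 18, i.e. 00:25:49;18.

00:25:49;18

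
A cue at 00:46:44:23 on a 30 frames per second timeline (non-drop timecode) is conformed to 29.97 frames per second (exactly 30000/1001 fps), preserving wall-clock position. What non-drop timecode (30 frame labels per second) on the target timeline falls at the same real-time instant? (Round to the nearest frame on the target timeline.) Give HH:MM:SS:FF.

Source frame index: (0×3600 + 46×60 + 44) × 30 + 23 = 84143.
Real time: 84143 / (30) = 84143/30 s.
Target frame: (84143/30) × (30000/1001) = 84143000/1001 ≈ 84058.941 → 84059.
At 30 labels/s: frame 84059 → 00:46:41:29.

00:46:41:29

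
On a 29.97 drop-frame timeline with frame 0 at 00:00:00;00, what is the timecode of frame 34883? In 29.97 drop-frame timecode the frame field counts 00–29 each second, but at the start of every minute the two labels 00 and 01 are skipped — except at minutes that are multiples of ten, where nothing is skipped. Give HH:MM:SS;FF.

00:19:23;29

Each 10-minute DF block holds 10 × 60 × 30 − 9 × 2 = 17982 frames. 34883 ÷ 17982 → 1 full block, remainder 16901.
Within the partial block the first minute is 1800 frames and each further minute 1798, so 9 further minute boundaries passed. Total skipped labels = 18 × 1 + 2 × 9 = 36.
Non-drop label index = 34883 + 36 = 34919; at 30 labels/s that is 00:19:23:29, i.e. DF 00:19:23;29.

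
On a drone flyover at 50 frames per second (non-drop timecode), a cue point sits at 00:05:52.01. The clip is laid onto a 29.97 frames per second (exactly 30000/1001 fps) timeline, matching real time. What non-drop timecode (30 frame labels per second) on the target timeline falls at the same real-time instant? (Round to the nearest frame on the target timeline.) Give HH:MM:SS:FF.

00:05:51:20

Source frame index: (0×3600 + 5×60 + 52) × 50 + 1 = 17601.
Real time: 17601 / (50) = 17601/50 s.
Target frame: (17601/50) × (30000/1001) = 10560600/1001 ≈ 10550.050 → 10550.
At 30 labels/s: frame 10550 → 00:05:51:20.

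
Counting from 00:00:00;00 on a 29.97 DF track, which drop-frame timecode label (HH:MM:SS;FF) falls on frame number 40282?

00:22:24;02

Ten DF minutes hold 17982 frames, so frame 40282 lies in block 2 (frames 35964–53945) with 4318 frames into that block.
The block's first minute is 1800 frames and the rest 1798 each; 4318 frames reaches minute 2, so 2 × 18 + 2 × 2 = 40 labels have been skipped so far.
Adding those back, label number 40282 + 40 = 40322 at 30 labels/s is 1344 s + 2 f = 0 h 22 min 24 s frame 2, i.e. 00:22:24;02.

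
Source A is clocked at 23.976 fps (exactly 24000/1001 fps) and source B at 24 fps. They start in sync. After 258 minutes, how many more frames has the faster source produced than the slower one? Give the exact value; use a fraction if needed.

371520/1001 frames

258 min = 15480 s.
A emits 24000/1001 × 15480 = 371520000/1001 frames; B emits 24 × 15480 = 371520.
Difference = 371520/1001 frames (≈ 371.1489); B is ahead of A.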